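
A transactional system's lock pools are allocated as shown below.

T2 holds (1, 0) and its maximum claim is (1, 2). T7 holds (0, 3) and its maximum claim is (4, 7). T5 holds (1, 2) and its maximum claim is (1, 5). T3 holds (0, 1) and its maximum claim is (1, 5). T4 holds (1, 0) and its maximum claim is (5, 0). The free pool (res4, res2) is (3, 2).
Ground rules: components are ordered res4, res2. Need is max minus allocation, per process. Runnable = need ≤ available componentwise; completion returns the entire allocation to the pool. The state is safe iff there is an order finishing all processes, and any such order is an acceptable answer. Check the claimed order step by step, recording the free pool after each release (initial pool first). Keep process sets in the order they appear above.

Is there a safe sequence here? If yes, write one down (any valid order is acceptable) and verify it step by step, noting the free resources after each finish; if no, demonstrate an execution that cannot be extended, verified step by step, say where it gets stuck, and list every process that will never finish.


UNSAFE — no complete ordering exists.
Key observation: no order helps: past T2, T4, the free pool tops out at (5, 2), below what each blocked process needs in res2.
Going as far as possible: T2, T4; after that, nothing fits. Step-by-step check:
  pool = (3, 2)
  run T2 (needs (0, 2), free (3, 2)); after release of (1, 0) the pool is (4, 2)
  run T4 (needs (4, 0), free (4, 2)); after release of (1, 0) the pool is (5, 2)
  T7 cannot run: need (4, 4) vs free (5, 2) (insufficient res2)
  T5 cannot run: need (0, 3) vs free (5, 2) (insufficient res2)
  T3 cannot run: need (1, 4) vs free (5, 2) (insufficient res2)
Processes that can never finish: T7, T5 and T3.


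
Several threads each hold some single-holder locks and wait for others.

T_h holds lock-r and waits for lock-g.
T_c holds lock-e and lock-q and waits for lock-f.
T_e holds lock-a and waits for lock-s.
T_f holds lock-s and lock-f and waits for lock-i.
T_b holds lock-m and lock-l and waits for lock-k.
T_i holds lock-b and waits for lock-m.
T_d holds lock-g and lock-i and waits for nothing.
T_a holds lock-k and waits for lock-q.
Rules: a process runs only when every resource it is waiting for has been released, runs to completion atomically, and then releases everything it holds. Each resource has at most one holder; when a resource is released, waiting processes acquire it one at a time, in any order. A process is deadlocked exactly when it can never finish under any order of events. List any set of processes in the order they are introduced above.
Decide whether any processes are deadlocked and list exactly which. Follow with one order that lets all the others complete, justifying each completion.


The deadlocked set is empty.
Key observation: although several processes wait, no cycle exists — each chain bottoms out at a free runner.
A valid finishing order for the others: T_d, T_f, T_c, T_e, T_a, T_h, T_b, T_i.
Check, step by step:
  run T_d (it waits on nothing); releases lock-g and lock-i
  T_f waits on lock-i — all released -> runs and releases lock-s and lock-f
  T_c waits on lock-f — all released -> runs and releases lock-e and lock-q
  T_e waits on lock-s — all released -> runs and releases lock-a
  T_a waits on lock-q — all released -> runs and releases lock-k
  T_h waits on lock-g — all released -> runs and releases lock-r
  T_b waits on lock-k — all released -> runs and releases lock-m and lock-l
  T_i waits on lock-m — all released -> runs and releases lock-b


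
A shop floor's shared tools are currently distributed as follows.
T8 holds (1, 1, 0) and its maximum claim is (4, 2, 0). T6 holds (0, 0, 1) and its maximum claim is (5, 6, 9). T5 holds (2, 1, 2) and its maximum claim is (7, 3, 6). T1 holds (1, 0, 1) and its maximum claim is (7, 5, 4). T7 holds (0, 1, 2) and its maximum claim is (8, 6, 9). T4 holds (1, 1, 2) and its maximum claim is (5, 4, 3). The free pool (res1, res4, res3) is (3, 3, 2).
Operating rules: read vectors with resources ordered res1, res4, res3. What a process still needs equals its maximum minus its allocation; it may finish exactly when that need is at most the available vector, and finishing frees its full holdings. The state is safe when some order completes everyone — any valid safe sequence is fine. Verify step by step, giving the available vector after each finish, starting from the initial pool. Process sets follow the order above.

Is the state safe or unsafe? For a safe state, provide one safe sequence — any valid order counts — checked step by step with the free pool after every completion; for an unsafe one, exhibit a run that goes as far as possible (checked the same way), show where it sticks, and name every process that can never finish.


SAFE. One safe sequence: T8, T4, T5, T1, T7, T6.
Key observation: T8 marks the first exact bind of the order: its need (3, 1, 0) fits the free (3, 3, 2) with zero slack on a requested resource.
Step-by-step check:
  pool = (3, 3, 2)
  run T8 (needs (3, 1, 0), free (3, 3, 2)); after release of (1, 1, 0) the pool is (4, 4, 2)
  run T4 (needs (4, 3, 1), free (4, 4, 2)); after release of (1, 1, 2) the pool is (5, 5, 4)
  run T5 (needs (5, 2, 4), free (5, 5, 4)); after release of (2, 1, 2) the pool is (7, 6, 6)
  run T1 (needs (6, 5, 3), free (7, 6, 6)); after release of (1, 0, 1) the pool is (8, 6, 7)
  run T7 (needs (8, 5, 7), free (8, 6, 7)); after release of (0, 1, 2) the pool is (8, 7, 9)
  run T6 (needs (5, 6, 8), free (8, 7, 9)); after release of (0, 0, 1) the pool is (8, 7, 10)


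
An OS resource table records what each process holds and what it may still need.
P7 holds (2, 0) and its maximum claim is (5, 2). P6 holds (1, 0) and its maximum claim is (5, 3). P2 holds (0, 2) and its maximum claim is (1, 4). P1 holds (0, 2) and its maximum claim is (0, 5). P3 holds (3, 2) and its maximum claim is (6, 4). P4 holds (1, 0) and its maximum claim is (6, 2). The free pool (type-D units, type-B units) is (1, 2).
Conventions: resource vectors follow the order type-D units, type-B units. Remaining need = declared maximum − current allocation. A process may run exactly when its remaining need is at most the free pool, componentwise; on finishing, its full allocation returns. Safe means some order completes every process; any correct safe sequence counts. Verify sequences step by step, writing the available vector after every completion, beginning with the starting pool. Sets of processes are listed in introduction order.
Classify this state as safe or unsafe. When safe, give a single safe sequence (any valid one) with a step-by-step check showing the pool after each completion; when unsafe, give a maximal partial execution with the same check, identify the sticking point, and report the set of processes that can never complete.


The state is UNSAFE.
Key observation: the wall is type-D units: completing P2, P1 brings the pool only to (1, 6), and all the rest need more.
A maximal execution: P2, P1 — then nothing else fits. Check, step by step:
  pool = (1, 2)
  P2 needs (1, 2) <= (1, 2) -> finishes; pool += (0, 2) = (1, 4)
  P1 needs (0, 3) <= (1, 4) -> finishes; pool += (0, 2) = (1, 6)
  P7 still needs (3, 2) but only (1, 6) is free — short on type-D units
  P6 still needs (4, 3) but only (1, 6) is free — short on type-D units
  P3 still needs (3, 2) but only (1, 6) is free — short on type-D units
  P4 still needs (5, 2) but only (1, 6) is free — short on type-D units
Permanently blocked: P7, P6, P3 and P4.


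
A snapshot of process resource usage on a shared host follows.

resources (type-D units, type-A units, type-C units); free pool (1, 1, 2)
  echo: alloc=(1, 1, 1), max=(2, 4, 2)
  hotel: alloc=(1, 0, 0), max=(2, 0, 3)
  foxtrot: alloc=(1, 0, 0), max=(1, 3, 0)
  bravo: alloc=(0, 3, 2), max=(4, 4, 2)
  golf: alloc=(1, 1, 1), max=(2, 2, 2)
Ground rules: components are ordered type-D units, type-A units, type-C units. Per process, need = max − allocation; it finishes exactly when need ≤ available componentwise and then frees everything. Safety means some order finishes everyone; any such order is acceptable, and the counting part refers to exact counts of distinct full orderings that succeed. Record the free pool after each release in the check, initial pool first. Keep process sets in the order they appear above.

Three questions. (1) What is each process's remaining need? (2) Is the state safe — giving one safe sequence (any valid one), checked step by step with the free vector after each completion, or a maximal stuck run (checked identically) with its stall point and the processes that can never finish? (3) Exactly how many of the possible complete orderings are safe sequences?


(1) Need matrix, components ordered type-D units, type-A units, type-C units:
  echo: (1, 3, 1)
  hotel: (1, 0, 3)
  foxtrot: (0, 3, 0)
  bravo: (4, 1, 0)
  golf: (1, 1, 1)
(2) UNSAFE.
Key observation: after golf, hotel the pool peaks at (3, 2, 3), and each blocked process is short somewhere: echo on type-A units; foxtrot on type-A units; bravo on type-D units.
A maximal execution: golf, hotel — then nothing else fits. Verifying each step:
  pool = (1, 1, 2)
  golf needs (1, 1, 1) <= (1, 1, 2) -> finishes; pool += (1, 1, 1) = (2, 2, 3)
  hotel needs (1, 0, 3) <= (2, 2, 3) -> finishes; pool += (1, 0, 0) = (3, 2, 3)
  echo cannot run: need (1, 3, 1) vs free (3, 2, 3) (insufficient type-A units)
  foxtrot cannot run: need (0, 3, 0) vs free (3, 2, 3) (insufficient type-A units)
  bravo cannot run: need (4, 1, 0) vs free (3, 2, 3) (insufficient type-D units)
Processes that can never finish: echo, foxtrot and bravo.
(3) The exact count: 0 of the possible complete orderings are safe sequences.


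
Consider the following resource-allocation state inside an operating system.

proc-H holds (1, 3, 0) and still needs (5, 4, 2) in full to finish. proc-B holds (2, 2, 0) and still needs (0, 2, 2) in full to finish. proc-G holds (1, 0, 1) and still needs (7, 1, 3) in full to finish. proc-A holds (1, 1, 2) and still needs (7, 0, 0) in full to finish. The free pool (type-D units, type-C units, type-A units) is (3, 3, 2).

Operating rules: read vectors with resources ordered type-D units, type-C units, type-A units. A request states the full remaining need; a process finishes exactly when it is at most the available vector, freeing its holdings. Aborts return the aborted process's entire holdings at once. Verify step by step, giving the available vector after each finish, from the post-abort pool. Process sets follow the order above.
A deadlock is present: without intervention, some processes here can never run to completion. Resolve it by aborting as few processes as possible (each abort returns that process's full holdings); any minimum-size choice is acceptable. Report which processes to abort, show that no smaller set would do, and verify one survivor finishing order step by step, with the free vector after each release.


Abort proc-G.
Key observation: the returned (1, 0, 1) from proc-G is what brings proc-A — unrunnable before, under any order — into play at step 3.
Minimality: the empty abort set fails — the state is deadlocked as it stands.
Survivors finish in the order: proc-B, proc-H, proc-A. Walking it through (pool after the aborts first):
  pool = (4, 3, 3)
  proc-B: need (0, 2, 2) fits (4, 3, 3); releases (2, 2, 0), pool now (6, 5, 3)
  proc-H: need (5, 4, 2) fits (6, 5, 3); releases (1, 3, 0), pool now (7, 8, 3)
  proc-A: need (7, 0, 0) fits (7, 8, 3); releases (1, 1, 2), pool now (8, 9, 5)


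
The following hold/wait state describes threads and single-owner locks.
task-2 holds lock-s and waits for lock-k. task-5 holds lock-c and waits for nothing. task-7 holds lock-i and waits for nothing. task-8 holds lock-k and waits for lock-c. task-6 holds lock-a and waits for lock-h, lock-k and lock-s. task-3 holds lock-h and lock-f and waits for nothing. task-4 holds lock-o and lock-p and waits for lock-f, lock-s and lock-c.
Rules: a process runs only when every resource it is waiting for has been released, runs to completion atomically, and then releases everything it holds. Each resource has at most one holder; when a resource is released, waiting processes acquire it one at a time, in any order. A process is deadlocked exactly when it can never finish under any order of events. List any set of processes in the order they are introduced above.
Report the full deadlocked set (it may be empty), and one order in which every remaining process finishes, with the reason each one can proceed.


The deadlocked set is empty.
Key observation: the waits form no ring: some process can always run, and its releases unblock the others one by one.
A valid finishing order for the others: task-5, task-3, task-8, task-2, task-7, task-6, task-4.
Step-by-step check:
  task-5 waits on nothing -> runs at once and releases lock-c
  task-3 waits on nothing -> runs at once and releases lock-h and lock-f
  task-8 waits on lock-c — all released -> runs and releases lock-k
  task-2 waits on lock-k — all released -> runs and releases lock-s
  task-7 waits on nothing -> runs at once and releases lock-i
  task-6 waits on lock-h, lock-k and lock-s — all released -> runs and releases lock-a
  task-4 waits on lock-f, lock-s and lock-c — all released -> runs and releases lock-o and lock-p


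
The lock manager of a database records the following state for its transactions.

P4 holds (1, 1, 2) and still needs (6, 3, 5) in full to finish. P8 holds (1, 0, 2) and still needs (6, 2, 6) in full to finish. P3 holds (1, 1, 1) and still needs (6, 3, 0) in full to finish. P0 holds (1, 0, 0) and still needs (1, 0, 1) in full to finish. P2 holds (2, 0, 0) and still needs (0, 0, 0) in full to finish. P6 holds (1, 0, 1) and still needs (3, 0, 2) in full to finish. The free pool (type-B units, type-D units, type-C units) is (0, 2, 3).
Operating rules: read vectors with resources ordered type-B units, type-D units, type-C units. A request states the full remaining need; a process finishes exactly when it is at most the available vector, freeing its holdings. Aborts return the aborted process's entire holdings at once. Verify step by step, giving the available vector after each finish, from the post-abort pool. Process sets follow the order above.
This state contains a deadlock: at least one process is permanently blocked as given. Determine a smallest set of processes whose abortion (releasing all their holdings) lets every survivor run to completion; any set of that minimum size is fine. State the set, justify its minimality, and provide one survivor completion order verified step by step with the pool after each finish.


Minimum abort set: P4 and P3.
Key observation: the deadlocked P8 becomes finishable only because P4 and P3 released (2, 2, 3); it completes at step 4 below.
Minimality, checking each single-abort alternative: P4 alone leaves P8 blocked (short on type-B units); P8 alone leaves P4 blocked (short on type-B units and type-D units); P3 alone leaves P4 blocked (short on type-B units); P0 alone leaves P4 blocked (short on type-B units, type-D units and type-C units); P2 alone leaves P4 blocked (short on type-B units, type-D units and type-C units); P6 alone leaves P4 blocked (short on type-B units, type-D units and type-C units).
One survivor order: P0, P2, P6, P8. Step-by-step check (post-abort pool first):
  pool = (2, 4, 6)
  P0 needs (1, 0, 1) <= (2, 4, 6) -> finishes; pool += (1, 0, 0) = (3, 4, 6)
  P2 needs (0, 0, 0) <= (3, 4, 6) -> finishes; pool += (2, 0, 0) = (5, 4, 6)
  P6 needs (3, 0, 2) <= (5, 4, 6) -> finishes; pool += (1, 0, 1) = (6, 4, 7)
  P8 needs (6, 2, 6) <= (6, 4, 7) -> finishes; pool += (1, 0, 2) = (7, 4, 9)


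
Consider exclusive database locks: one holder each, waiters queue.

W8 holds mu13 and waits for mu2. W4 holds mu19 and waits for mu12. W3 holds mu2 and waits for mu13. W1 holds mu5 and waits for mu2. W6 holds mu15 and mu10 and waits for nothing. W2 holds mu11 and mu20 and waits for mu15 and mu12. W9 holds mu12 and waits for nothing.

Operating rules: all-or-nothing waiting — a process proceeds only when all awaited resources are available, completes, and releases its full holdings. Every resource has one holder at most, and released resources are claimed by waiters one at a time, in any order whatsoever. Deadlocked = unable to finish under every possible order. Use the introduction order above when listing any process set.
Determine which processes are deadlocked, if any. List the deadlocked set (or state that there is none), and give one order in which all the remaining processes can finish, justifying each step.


Deadlocked set: W8, W3 and W1.
Key observation: the wait chain closes on itself along W8 -> W3 -> W8; W1 waits into the deadlock from upstream.
The rest can finish in the order W6, W9, W4, W2.
Verifying each step:
  W6: no waits; runs immediately, freeing mu15 and mu10
  W9: no waits; runs immediately, freeing mu12
  run W4 (all its waits — mu12 — are resolved); releases mu19
  run W2 (all its waits — mu15 and mu12 — are resolved); releases mu11 and mu20


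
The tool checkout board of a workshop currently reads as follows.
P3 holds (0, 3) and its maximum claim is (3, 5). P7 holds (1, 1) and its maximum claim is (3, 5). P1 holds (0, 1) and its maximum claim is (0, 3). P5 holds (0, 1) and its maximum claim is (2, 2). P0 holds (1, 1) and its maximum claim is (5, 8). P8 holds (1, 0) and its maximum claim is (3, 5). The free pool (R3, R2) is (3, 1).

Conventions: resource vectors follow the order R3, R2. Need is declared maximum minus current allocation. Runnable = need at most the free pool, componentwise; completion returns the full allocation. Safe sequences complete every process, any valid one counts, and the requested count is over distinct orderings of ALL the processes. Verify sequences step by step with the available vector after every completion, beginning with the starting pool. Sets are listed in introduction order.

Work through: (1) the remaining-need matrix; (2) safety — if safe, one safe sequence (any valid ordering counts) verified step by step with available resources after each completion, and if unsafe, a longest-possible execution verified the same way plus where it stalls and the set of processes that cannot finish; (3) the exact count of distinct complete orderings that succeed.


(1) Outstanding need per process (order R3, R2):
  P3: (3, 2)
  P7: (2, 4)
  P1: (0, 2)
  P5: (2, 1)
  P0: (4, 7)
  P8: (2, 5)
(2) SAFE — a valid safe sequence is P5, P3, P7, P1, P8, P0.
Key observation: the first exact fit in this order is P5 — it needs (2, 1) with (3, 1) free, meeting a requested resource to the last unit.
Check, step by step:
  pool = (3, 1)
  run P5 (needs (2, 1), free (3, 1)); after release of (0, 1) the pool is (3, 2)
  run P3 (needs (3, 2), free (3, 2)); after release of (0, 3) the pool is (3, 5)
  run P7 (needs (2, 4), free (3, 5)); after release of (1, 1) the pool is (4, 6)
  run P1 (needs (0, 2), free (4, 6)); after release of (0, 1) the pool is (4, 7)
  run P8 (needs (2, 5), free (4, 7)); after release of (1, 0) the pool is (5, 7)
  run P0 (needs (4, 7), free (5, 7)); after release of (1, 1) the pool is (6, 8)
(3) Precisely 11 of the possible complete orderings are safe sequences.


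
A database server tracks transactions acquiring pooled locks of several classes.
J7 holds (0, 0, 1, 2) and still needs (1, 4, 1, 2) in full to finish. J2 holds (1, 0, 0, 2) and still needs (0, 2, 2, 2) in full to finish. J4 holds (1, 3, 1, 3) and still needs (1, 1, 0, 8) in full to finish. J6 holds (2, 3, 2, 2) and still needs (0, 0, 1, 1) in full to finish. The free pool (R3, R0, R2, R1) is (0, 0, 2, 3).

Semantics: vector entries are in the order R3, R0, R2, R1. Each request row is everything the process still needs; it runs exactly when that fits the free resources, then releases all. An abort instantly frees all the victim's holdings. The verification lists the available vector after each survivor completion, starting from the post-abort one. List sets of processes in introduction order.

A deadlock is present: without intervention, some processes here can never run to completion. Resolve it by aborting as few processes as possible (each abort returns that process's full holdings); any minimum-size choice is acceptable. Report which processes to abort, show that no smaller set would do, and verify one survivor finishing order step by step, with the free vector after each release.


Minimum abort set: J4.
Key observation: no ordering could ever have run J7 before the abort of J4; with (1, 3, 1, 3) back in the pool it fits at step 3.
Minimality: the empty abort set fails — the state is deadlocked as it stands.
The survivors complete as J2, J6, J7. Check, step by step (starting from the post-abort pool):
  pool = (1, 3, 3, 6)
  J2 needs (0, 2, 2, 2) <= (1, 3, 3, 6) -> finishes; pool += (1, 0, 0, 2) = (2, 3, 3, 8)
  J6 needs (0, 0, 1, 1) <= (2, 3, 3, 8) -> finishes; pool += (2, 3, 2, 2) = (4, 6, 5, 10)
  J7 needs (1, 4, 1, 2) <= (4, 6, 5, 10) -> finishes; pool += (0, 0, 1, 2) = (4, 6, 6, 12)


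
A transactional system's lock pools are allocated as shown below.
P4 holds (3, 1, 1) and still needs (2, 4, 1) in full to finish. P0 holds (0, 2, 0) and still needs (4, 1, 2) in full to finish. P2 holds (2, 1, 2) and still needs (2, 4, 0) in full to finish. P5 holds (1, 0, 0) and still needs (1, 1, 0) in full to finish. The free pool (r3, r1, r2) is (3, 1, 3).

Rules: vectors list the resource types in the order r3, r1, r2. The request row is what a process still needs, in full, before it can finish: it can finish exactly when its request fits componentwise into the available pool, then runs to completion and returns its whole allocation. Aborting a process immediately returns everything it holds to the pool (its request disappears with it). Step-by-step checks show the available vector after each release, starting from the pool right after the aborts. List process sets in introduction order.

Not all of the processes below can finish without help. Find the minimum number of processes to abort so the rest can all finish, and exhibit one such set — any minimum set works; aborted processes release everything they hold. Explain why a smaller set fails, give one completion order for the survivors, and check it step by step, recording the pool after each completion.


The answer: abort P4.
Key observation: P2 had no path to completion before; after the abort of P4 ((3, 1, 1) returned), step 2 is where it fits.
Why nothing smaller works: aborting no one leaves the state deadlocked as given.
Survivors finish in the order: P0, P2, P5. Check, step by step (pool after the aborts first):
  pool = (6, 2, 4)
  P0 needs (4, 1, 2) <= (6, 2, 4) -> finishes; pool += (0, 2, 0) = (6, 4, 4)
  P2 needs (2, 4, 0) <= (6, 4, 4) -> finishes; pool += (2, 1, 2) = (8, 5, 6)
  P5 needs (1, 1, 0) <= (8, 5, 6) -> finishes; pool += (1, 0, 0) = (9, 5, 6)


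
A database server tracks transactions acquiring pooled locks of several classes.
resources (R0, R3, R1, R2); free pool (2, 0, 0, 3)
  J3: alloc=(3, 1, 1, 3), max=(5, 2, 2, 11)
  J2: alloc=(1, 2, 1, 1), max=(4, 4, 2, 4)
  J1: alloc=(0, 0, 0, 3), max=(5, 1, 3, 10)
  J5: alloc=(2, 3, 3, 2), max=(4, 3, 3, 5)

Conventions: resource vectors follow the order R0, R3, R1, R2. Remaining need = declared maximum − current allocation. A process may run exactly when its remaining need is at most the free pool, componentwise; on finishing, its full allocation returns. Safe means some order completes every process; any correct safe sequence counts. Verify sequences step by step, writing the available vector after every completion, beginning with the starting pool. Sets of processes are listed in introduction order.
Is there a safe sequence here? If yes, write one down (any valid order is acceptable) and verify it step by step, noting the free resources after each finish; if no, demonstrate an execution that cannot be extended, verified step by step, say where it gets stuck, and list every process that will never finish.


The state is UNSAFE.
Key observation: even finishing J5, J2 leaves just (5, 5, 4, 6) free — too little R2 for any of the remaining processes.
A maximal execution: J5, J2 — then nothing else fits. Check, step by step:
  pool = (2, 0, 0, 3)
  J5: need (2, 0, 0, 3) fits (2, 0, 0, 3); releases (2, 3, 3, 2), pool now (4, 3, 3, 5)
  J2: need (3, 2, 1, 3) fits (4, 3, 3, 5); releases (1, 2, 1, 1), pool now (5, 5, 4, 6)
  J3 cannot run: need (2, 1, 1, 8) vs free (5, 5, 4, 6) (insufficient R2)
  J1 cannot run: need (5, 1, 3, 7) vs free (5, 5, 4, 6) (insufficient R2)
Never able to finish: J3 and J1.


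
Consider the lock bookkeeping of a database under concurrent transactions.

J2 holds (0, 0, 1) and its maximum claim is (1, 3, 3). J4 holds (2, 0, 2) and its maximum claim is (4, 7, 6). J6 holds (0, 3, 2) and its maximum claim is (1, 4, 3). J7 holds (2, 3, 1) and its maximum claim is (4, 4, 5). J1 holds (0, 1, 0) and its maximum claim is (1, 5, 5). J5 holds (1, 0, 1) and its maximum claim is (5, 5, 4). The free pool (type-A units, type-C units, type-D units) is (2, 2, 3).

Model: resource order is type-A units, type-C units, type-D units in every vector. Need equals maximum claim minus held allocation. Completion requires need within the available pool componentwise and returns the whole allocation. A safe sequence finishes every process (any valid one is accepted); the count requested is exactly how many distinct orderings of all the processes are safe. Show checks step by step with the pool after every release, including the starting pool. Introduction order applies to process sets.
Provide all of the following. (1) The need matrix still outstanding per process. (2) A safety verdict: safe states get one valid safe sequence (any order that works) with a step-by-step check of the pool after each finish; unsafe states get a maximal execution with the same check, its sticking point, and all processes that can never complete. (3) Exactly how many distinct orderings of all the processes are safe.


(1) Outstanding need per process (order type-A units, type-C units, type-D units):
  J2: (1, 3, 2)
  J4: (2, 7, 4)
  J6: (1, 1, 1)
  J7: (2, 1, 4)
  J1: (1, 4, 5)
  J5: (4, 5, 3)
(2) SAFE, for example via the order J6, J2, J7, J5, J4, J1.
Key observation: the order's first zero-slack moment is J7 ((2, 1, 4) needed, (2, 5, 6) free — a requested resource with nothing to spare).
Step-by-step check:
  pool = (2, 2, 3)
  J6 needs (1, 1, 1) <= (2, 2, 3) -> finishes; pool += (0, 3, 2) = (2, 5, 5)
  J2 needs (1, 3, 2) <= (2, 5, 5) -> finishes; pool += (0, 0, 1) = (2, 5, 6)
  J7 needs (2, 1, 4) <= (2, 5, 6) -> finishes; pool += (2, 3, 1) = (4, 8, 7)
  J5 needs (4, 5, 3) <= (4, 8, 7) -> finishes; pool += (1, 0, 1) = (5, 8, 8)
  J4 needs (2, 7, 4) <= (5, 8, 8) -> finishes; pool += (2, 0, 2) = (7, 8, 10)
  J1 needs (1, 4, 5) <= (7, 8, 10) -> finishes; pool += (0, 1, 0) = (7, 9, 10)
(3) Precisely 40 of the possible complete orderings are safe sequences.


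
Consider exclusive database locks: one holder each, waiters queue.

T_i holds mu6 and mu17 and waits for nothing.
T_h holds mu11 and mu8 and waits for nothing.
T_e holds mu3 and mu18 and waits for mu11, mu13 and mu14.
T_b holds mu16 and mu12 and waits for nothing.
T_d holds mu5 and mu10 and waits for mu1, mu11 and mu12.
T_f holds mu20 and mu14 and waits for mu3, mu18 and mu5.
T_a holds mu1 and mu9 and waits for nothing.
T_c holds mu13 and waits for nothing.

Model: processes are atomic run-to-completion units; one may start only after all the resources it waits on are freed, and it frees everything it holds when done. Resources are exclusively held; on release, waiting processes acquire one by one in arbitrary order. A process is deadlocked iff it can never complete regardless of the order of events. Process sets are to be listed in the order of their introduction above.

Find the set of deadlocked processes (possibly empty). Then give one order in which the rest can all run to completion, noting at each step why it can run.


Deadlocked set: T_e and T_f.
Key observation: the knot is the closed ring of waits T_e -> T_f -> T_e; no other process is dragged down with it.
The rest can finish in the order T_b, T_a, T_h, T_d, T_c, T_i.
Step-by-step check:
  T_b: no waits; runs immediately, freeing mu16 and mu12
  T_a: no waits; runs immediately, freeing mu1 and mu9
  T_h: no waits; runs immediately, freeing mu11 and mu8
  T_d: everything it awaited (mu1, mu11 and mu12) is free; runs, freeing mu5 and mu10
  T_c: no waits; runs immediately, freeing mu13
  T_i: no waits; runs immediately, freeing mu6 and mu17


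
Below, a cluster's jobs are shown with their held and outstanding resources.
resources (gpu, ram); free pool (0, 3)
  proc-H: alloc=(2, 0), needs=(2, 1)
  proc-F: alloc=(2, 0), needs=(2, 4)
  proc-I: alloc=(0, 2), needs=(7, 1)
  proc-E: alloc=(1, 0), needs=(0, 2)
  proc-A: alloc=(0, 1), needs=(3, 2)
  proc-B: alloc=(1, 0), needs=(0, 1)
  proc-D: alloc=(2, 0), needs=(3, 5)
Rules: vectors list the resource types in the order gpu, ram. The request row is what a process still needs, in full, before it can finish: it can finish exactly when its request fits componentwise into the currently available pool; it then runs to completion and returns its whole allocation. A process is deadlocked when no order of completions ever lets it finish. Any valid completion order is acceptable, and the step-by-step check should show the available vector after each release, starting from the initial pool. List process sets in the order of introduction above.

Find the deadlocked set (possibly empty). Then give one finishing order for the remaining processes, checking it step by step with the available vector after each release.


Deadlocked: proc-I and proc-D.
Key observation: after proc-E, proc-B, proc-H, proc-A, proc-F the pool peaks at (6, 4), and each blocked process is short somewhere: proc-I on gpu; proc-D on ram.
One completion order for the rest: proc-E, proc-B, proc-H, proc-A, proc-F. Check, step by step:
  pool = (0, 3)
  proc-E needs (0, 2) <= (0, 3) -> finishes; pool += (1, 0) = (1, 3)
  proc-B needs (0, 1) <= (1, 3) -> finishes; pool += (1, 0) = (2, 3)
  proc-H needs (2, 1) <= (2, 3) -> finishes; pool += (2, 0) = (4, 3)
  proc-A needs (3, 2) <= (4, 3) -> finishes; pool += (0, 1) = (4, 4)
  proc-F needs (2, 4) <= (4, 4) -> finishes; pool += (2, 0) = (6, 4)
None of the blocked processes ever fits:
  proc-I cannot run: need (7, 1) vs free (6, 4) (insufficient gpu)
  proc-D cannot run: need (3, 5) vs free (6, 4) (insufficient ram)


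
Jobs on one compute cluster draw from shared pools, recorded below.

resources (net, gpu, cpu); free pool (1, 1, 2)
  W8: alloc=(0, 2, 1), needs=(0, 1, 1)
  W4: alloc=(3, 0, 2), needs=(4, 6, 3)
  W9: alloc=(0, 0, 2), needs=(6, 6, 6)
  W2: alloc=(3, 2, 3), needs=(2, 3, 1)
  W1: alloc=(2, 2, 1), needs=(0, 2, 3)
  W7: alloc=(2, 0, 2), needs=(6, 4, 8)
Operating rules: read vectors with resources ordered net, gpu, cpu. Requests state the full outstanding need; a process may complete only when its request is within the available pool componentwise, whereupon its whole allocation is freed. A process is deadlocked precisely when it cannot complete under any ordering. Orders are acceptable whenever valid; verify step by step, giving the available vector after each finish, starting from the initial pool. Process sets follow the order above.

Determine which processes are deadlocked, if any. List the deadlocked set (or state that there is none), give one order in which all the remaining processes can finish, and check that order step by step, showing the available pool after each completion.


No process is deadlocked.
Key observation: W8 can run right away; the returned allocation unlocks the remaining processes in turn.
One completion order for the rest: W8, W1, W2, W4, W7, W9. Walking it through:
  pool = (1, 1, 2)
  W8 needs (0, 1, 1) <= (1, 1, 2) -> finishes; pool += (0, 2, 1) = (1, 3, 3)
  W1 needs (0, 2, 3) <= (1, 3, 3) -> finishes; pool += (2, 2, 1) = (3, 5, 4)
  W2 needs (2, 3, 1) <= (3, 5, 4) -> finishes; pool += (3, 2, 3) = (6, 7, 7)
  W4 needs (4, 6, 3) <= (6, 7, 7) -> finishes; pool += (3, 0, 2) = (9, 7, 9)
  W7 needs (6, 4, 8) <= (9, 7, 9) -> finishes; pool += (2, 0, 2) = (11, 7, 11)
  W9 needs (6, 6, 6) <= (11, 7, 11) -> finishes; pool += (0, 0, 2) = (11, 7, 13)


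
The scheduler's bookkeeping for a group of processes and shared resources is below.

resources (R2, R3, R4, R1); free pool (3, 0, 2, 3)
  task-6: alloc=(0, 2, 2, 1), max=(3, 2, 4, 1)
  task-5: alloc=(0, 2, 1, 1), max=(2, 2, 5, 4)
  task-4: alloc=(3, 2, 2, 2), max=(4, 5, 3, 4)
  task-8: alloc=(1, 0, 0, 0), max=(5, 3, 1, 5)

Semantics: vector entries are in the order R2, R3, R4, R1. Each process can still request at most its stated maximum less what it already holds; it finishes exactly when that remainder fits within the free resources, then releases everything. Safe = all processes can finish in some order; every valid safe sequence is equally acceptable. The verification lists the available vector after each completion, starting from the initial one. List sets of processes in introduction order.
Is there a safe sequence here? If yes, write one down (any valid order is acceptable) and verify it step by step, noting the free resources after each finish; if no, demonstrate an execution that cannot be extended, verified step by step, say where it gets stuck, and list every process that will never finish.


SAFE — a valid safe sequence is task-6, task-5, task-4, task-8.
Key observation: task-6 is the earliest step where a requested resource binds exactly: need (3, 0, 2, 0), pool (3, 0, 2, 3) at its turn.
Check, step by step:
  pool = (3, 0, 2, 3)
  task-6: need (3, 0, 2, 0) fits (3, 0, 2, 3); releases (0, 2, 2, 1), pool now (3, 2, 4, 4)
  task-5: need (2, 0, 4, 3) fits (3, 2, 4, 4); releases (0, 2, 1, 1), pool now (3, 4, 5, 5)
  task-4: need (1, 3, 1, 2) fits (3, 4, 5, 5); releases (3, 2, 2, 2), pool now (6, 6, 7, 7)
  task-8: need (4, 3, 1, 5) fits (6, 6, 7, 7); releases (1, 0, 0, 0), pool now (7, 6, 7, 7)


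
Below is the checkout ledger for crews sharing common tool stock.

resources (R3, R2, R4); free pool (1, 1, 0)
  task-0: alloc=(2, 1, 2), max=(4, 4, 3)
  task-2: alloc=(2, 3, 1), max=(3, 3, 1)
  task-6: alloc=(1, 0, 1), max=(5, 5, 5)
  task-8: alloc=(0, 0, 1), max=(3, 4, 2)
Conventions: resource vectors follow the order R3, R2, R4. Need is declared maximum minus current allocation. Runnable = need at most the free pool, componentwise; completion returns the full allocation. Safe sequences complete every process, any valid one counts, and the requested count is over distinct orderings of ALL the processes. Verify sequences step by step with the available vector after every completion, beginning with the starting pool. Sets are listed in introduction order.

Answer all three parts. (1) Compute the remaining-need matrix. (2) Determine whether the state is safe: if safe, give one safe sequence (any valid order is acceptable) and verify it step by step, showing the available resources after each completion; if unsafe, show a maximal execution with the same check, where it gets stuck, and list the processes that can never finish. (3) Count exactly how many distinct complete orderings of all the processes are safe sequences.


(1) Need matrix, components ordered R3, R2, R4:
  task-0: (2, 3, 1)
  task-2: (1, 0, 0)
  task-6: (4, 5, 4)
  task-8: (3, 4, 1)
(2) SAFE, for example via the order task-2, task-8, task-0, task-6.
Key observation: task-2 marks the first exact bind of the order: its need (1, 0, 0) fits the free (1, 1, 0) with zero slack on a requested resource.
Verifying each step:
  pool = (1, 1, 0)
  task-2: need (1, 0, 0) fits (1, 1, 0); releases (2, 3, 1), pool now (3, 4, 1)
  task-8: need (3, 4, 1) fits (3, 4, 1); releases (0, 0, 1), pool now (3, 4, 2)
  task-0: need (2, 3, 1) fits (3, 4, 2); releases (2, 1, 2), pool now (5, 5, 4)
  task-6: need (4, 5, 4) fits (5, 5, 4); releases (1, 0, 1), pool now (6, 5, 5)
(3) The exact count: 2 of the possible complete orderings are safe sequences.


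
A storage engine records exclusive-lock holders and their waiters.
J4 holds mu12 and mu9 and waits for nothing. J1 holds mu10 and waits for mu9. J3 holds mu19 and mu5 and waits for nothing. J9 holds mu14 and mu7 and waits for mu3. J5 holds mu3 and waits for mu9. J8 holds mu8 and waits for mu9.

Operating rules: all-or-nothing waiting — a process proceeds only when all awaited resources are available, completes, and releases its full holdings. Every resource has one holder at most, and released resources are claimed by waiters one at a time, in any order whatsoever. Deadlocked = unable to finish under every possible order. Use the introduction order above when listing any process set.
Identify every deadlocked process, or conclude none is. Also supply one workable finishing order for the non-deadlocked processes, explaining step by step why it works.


Nothing here is deadlocked.
Key observation: all waits point, directly or indirectly, at processes that can finish, so nothing is permanently blocked.
One completion order for the rest: J4, J5, J3, J9, J1, J8.
Step-by-step check:
  J4 waits on nothing -> runs at once and releases mu12 and mu9
  J5: everything it awaited (mu9) is free; runs, freeing mu3
  J3 waits on nothing -> runs at once and releases mu19 and mu5
  J9: everything it awaited (mu3) is free; runs, freeing mu14 and mu7
  J1: everything it awaited (mu9) is free; runs, freeing mu10
  J8: everything it awaited (mu9) is free; runs, freeing mu8


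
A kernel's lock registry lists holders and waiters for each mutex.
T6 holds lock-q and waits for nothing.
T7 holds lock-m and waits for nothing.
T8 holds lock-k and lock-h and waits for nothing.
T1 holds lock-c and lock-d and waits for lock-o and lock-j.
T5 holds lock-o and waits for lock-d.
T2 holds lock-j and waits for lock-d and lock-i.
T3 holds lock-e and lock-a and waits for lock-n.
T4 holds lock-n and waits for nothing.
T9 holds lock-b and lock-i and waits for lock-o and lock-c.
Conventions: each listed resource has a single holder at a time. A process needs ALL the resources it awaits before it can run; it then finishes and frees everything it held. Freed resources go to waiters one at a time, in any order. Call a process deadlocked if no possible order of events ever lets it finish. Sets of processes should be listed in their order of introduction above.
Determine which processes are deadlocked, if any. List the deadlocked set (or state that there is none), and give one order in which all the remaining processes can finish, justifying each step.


The deadlocked set is T1, T5, T2 and T9.
Key observation: the waits loop around T1 -> T5 -> T1 with no way out; T2 and T9 are caught in further circular waits.
One completion order for the rest: T4, T7, T8, T6, T3.
Step-by-step check:
  T4 waits on nothing -> runs at once and releases lock-n
  T7 waits on nothing -> runs at once and releases lock-m
  T8 waits on nothing -> runs at once and releases lock-k and lock-h
  T6 waits on nothing -> runs at once and releases lock-q
  run T3 (all its waits — lock-n — are resolved); releases lock-e and lock-a


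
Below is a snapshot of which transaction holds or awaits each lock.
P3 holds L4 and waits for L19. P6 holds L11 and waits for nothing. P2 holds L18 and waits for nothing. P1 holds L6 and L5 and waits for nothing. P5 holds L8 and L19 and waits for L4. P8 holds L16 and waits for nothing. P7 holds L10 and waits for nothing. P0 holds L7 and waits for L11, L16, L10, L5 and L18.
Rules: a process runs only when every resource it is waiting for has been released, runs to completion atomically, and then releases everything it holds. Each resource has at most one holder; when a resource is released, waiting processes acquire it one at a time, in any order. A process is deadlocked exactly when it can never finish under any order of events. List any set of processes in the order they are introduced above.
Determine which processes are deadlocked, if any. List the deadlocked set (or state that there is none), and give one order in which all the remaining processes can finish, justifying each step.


Deadlocked set: P3 and P5.
Key observation: the wait chain closes on itself along P3 -> P5 -> P3; no other process is dragged down with it.
One completion order for the rest: P7, P2, P8, P1, P6, P0.
Step-by-step check:
  run P7 (it waits on nothing); releases L10
  run P2 (it waits on nothing); releases L18
  run P8 (it waits on nothing); releases L16
  run P1 (it waits on nothing); releases L6 and L5
  run P6 (it waits on nothing); releases L11
  run P0 (all its waits — L11, L16, L10, L5 and L18 — are resolved); releases L7
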